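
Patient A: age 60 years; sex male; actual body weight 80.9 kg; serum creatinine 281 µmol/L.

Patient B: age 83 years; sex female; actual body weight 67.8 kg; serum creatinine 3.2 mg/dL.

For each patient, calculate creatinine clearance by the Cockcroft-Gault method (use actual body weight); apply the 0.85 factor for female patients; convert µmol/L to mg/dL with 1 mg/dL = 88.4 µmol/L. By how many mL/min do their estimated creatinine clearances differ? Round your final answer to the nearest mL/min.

Patient A: SCr = 281 / 88.4 = 3.179 mg/dL
Patient A: CrCl = (140 − 60) × 80.9 / (72 × 3.179) = 6472.0 / 228.89 ≈ 28.3 mL/min
Patient B: CrCl = (140 − 83) × 67.8 / (72 × 3.2) × 0.85 = 3864.6 / 230.40 × 0.85 ≈ 14.3 mL/min
|28.3 − 14.3| = 14.0 mL/min

14 mL/min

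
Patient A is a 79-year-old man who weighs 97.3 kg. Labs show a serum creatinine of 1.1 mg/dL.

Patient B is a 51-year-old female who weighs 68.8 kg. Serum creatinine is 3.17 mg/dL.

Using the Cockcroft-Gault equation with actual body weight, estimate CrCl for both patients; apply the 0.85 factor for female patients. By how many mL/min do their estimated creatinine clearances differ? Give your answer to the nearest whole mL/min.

Patient A: CrCl = (140 − 79) × 97.3 / (72 × 1.1) = 5935.3 / 79.20 ≈ 74.9 mL/min
Patient B: CrCl = (140 − 51) × 68.8 / (72 × 3.17) × 0.85 = 6123.2 / 228.24 × 0.85 ≈ 22.8 mL/min
|74.9 − 22.8| = 52.1 mL/min

52 mL/min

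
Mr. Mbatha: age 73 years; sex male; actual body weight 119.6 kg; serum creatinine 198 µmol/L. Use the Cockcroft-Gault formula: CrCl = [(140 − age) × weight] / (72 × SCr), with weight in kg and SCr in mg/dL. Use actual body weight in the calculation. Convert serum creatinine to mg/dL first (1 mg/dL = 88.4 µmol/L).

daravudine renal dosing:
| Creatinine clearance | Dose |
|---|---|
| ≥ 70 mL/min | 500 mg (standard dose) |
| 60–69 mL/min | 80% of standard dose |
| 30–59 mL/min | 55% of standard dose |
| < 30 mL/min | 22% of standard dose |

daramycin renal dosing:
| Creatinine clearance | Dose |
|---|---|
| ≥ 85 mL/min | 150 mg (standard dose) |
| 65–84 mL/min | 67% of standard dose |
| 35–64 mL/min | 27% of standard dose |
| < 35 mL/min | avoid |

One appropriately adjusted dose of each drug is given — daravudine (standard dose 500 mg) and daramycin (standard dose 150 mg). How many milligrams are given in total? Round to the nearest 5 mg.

SCr = 198 / 88.4 = 2.24 mg/dL
CrCl = (140 − 73) × 119.6 / (72 × 2.24) = 8013.2 / 161.28 ≈ 49.7 mL/min
CrCl ≈ 50 mL/min.
daravudine: 30–59 mL/min → 55% of 500 mg = 275 mg.
daramycin: 35–64 mL/min → 27% of 150 mg = 40.5 mg.
Total = 275 + 40.5 = 315.5 mg.

315 mg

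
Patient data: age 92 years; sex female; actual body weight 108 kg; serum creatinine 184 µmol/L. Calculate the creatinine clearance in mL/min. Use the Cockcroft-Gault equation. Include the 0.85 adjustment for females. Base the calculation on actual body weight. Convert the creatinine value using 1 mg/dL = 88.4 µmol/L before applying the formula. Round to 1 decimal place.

29.4 mL/min

SCr = 184 / 88.4 = 2.081 mg/dL
CrCl = (140 − 92) × 108 / (72 × 2.081) × 0.85 = 5184.0 / 149.83 × 0.85 ≈ 29.4 mL/min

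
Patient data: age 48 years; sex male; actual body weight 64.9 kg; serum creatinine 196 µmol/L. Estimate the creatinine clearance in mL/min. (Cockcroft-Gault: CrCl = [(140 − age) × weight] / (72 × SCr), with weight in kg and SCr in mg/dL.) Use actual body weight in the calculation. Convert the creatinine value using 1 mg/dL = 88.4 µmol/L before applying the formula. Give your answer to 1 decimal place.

SCr = 196 / 88.4 = 2.217 mg/dL
CrCl = (140 − 48) × 64.9 / (72 × 2.217) = 5970.8 / 159.62 ≈ 37.4 mL/min

37.4 mL/min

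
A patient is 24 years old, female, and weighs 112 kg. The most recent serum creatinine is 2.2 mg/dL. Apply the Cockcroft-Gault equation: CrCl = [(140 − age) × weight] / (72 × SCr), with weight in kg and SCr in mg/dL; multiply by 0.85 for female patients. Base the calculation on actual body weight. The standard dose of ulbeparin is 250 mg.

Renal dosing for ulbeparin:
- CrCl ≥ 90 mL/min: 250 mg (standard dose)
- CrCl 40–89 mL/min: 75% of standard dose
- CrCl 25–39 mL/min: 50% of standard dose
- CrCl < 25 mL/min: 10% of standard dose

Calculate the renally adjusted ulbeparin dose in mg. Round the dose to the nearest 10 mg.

190 mg

CrCl = (140 − 24) × 112 / (72 × 2.2) × 0.85 = 12992.0 / 158.40 × 0.85 ≈ 69.7 mL/min
CrCl ≈ 70 mL/min → bracket 40–89 mL/min.
75% of 250 mg = 187.5 mg → 190 mg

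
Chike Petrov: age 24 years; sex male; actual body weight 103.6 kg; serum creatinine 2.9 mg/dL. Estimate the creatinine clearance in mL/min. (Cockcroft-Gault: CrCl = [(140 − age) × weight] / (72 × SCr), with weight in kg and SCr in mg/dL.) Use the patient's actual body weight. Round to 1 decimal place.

CrCl = (140 − 24) × 103.6 / (72 × 2.9) = 12017.6 / 208.80 ≈ 57.6 mL/min

57.6 mL/min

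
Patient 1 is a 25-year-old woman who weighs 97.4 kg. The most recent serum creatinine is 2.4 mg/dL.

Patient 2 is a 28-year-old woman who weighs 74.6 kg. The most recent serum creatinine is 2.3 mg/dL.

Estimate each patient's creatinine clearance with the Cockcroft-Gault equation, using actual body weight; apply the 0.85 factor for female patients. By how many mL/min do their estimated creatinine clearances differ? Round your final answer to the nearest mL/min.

12 mL/min

Patient 1: CrCl = (140 − 25) × 97.4 / (72 × 2.4) × 0.85 = 11201.0 / 172.80 × 0.85 ≈ 55.1 mL/min
Patient 2: CrCl = (140 − 28) × 74.6 / (72 × 2.3) × 0.85 = 8355.2 / 165.60 × 0.85 ≈ 42.9 mL/min
|55.1 − 42.9| = 12.2 mL/min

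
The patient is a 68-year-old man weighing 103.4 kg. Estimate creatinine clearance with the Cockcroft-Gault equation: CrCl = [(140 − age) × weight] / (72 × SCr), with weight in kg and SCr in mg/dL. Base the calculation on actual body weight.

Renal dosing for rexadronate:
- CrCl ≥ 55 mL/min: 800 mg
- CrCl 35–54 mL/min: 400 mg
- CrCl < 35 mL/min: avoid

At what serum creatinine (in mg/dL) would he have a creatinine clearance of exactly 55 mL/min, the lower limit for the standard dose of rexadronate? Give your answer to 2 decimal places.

Standard dose requires CrCl ≥ 55 mL/min.
Set (140 − 68) × 103.4 / (72 × SCr) = 55
SCr = (140 − 68) × 103.4 / (72 × 55) = 1.880 mg/dL

1.88 mg/dL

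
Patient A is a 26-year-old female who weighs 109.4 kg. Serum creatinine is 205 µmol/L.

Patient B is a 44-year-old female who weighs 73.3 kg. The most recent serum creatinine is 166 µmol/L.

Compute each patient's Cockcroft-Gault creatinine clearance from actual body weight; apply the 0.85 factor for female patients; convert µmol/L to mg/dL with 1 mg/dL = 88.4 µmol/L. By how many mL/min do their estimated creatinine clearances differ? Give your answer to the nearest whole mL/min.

19 mL/min

Patient A: SCr = 205 / 88.4 = 2.319 mg/dL
Patient A: CrCl = (140 − 26) × 109.4 / (72 × 2.319) × 0.85 = 12471.6 / 166.97 × 0.85 ≈ 63.5 mL/min
Patient B: SCr = 166 / 88.4 = 1.878 mg/dL
Patient B: CrCl = (140 − 44) × 73.3 / (72 × 1.878) × 0.85 = 7036.8 / 135.22 × 0.85 ≈ 44.2 mL/min
|63.5 − 44.2| = 19.3 mL/min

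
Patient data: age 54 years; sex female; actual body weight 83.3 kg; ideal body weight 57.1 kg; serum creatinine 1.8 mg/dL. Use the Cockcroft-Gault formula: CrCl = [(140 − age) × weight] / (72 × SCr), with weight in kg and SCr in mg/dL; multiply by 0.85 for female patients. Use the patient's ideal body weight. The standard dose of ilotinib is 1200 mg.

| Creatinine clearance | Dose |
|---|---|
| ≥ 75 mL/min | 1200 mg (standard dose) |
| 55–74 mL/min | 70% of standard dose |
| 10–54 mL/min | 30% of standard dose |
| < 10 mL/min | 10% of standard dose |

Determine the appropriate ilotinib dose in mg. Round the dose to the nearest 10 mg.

360 mg

CrCl = (140 − 54) × 57.1 / (72 × 1.8) × 0.85 = 4910.6 / 129.60 × 0.85 ≈ 32.2 mL/min
CrCl ≈ 32 mL/min → bracket 10–54 mL/min.
30% of 1200 mg = 360 mg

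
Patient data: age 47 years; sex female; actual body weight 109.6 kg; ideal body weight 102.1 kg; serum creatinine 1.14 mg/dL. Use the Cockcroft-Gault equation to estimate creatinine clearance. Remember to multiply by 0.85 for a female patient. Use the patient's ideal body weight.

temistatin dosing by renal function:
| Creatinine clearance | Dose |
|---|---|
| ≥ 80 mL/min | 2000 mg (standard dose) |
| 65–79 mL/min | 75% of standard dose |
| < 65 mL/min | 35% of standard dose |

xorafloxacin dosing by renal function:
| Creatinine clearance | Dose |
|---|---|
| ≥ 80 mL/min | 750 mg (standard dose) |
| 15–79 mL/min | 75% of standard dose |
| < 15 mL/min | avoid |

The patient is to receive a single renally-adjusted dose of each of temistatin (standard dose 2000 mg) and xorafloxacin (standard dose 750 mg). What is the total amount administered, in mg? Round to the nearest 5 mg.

2750 mg

CrCl = (140 − 47) × 102.1 / (72 × 1.14) × 0.85 = 9495.3 / 82.08 × 0.85 ≈ 98.3 mL/min
CrCl ≈ 98 mL/min.
temistatin: ≥ 80 mL/min → 100% of 2000 mg = 2000 mg.
xorafloxacin: ≥ 80 mL/min → 100% of 750 mg = 750 mg.
Total = 2000 + 750 = 2750 mg.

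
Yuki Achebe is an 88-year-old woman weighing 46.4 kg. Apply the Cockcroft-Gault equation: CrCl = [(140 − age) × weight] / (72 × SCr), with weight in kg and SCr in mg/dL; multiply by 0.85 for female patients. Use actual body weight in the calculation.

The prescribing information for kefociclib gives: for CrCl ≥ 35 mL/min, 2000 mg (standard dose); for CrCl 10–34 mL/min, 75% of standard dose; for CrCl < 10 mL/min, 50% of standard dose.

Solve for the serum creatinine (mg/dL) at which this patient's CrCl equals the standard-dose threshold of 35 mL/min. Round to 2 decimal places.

0.81 mg/dL

Standard dose requires CrCl ≥ 35 mL/min.
Set (140 − 88) × 46.4 × 0.85 / (72 × SCr) = 35
SCr = (140 − 88) × 46.4 × 0.85 / (72 × 35) = 0.814 mg/dL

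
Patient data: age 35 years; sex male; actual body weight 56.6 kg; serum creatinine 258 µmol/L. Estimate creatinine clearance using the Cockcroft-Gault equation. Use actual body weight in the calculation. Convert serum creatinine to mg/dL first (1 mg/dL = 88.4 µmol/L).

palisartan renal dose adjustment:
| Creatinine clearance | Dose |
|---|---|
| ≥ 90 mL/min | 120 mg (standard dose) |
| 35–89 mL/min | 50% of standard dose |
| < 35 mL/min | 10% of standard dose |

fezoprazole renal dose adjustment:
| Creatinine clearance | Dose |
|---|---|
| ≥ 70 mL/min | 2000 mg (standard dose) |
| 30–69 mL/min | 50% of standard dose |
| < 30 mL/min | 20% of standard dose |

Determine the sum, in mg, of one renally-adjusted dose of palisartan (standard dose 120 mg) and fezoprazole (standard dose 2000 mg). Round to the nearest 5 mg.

SCr = 258 / 88.4 = 2.919 mg/dL
CrCl = (140 − 35) × 56.6 / (72 × 2.919) = 5943.0 / 210.17 ≈ 28.3 mL/min
CrCl ≈ 28 mL/min.
palisartan: < 35 mL/min → 10% of 120 mg = 12 mg.
fezoprazole: < 30 mL/min → 20% of 2000 mg = 400 mg.
Total = 12 + 400 = 412 mg.

410 mg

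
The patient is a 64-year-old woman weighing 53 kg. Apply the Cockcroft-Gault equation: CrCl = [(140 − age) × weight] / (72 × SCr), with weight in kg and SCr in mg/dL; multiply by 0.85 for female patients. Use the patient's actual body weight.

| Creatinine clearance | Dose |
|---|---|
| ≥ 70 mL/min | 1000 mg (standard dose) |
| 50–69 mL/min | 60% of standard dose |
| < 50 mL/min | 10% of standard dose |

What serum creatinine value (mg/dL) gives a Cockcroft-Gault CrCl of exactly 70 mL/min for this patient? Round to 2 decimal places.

Standard dose requires CrCl ≥ 70 mL/min.
Set (140 − 64) × 53 × 0.85 / (72 × SCr) = 70
SCr = (140 − 64) × 53 × 0.85 / (72 × 70) = 0.679 mg/dL

0.68 mg/dL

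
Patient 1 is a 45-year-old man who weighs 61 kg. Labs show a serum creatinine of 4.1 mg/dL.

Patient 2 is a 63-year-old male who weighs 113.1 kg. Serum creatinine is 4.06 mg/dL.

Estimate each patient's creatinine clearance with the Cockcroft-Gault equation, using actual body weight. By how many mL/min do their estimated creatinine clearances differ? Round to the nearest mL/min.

Patient 1: CrCl = (140 − 45) × 61 / (72 × 4.1) = 5795.0 / 295.20 ≈ 19.6 mL/min
Patient 2: CrCl = (140 − 63) × 113.1 / (72 × 4.06) = 8708.7 / 292.32 ≈ 29.8 mL/min
|19.6 − 29.8| = 10.2 mL/min

10 mL/min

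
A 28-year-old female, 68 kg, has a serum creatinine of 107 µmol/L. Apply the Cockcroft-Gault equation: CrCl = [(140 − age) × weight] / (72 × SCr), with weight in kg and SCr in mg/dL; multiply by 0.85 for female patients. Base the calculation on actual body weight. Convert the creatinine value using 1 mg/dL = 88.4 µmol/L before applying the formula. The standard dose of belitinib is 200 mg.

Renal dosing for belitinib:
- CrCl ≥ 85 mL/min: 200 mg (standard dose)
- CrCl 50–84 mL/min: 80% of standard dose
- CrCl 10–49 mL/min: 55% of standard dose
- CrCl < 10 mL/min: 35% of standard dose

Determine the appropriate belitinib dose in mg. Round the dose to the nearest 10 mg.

160 mg

SCr = 107 / 88.4 = 1.21 mg/dL
CrCl = (140 − 28) × 68 / (72 × 1.21) × 0.85 = 7616.0 / 87.12 × 0.85 ≈ 74.3 mL/min
CrCl ≈ 74 mL/min → bracket 50–84 mL/min.
80% of 200 mg = 160 mg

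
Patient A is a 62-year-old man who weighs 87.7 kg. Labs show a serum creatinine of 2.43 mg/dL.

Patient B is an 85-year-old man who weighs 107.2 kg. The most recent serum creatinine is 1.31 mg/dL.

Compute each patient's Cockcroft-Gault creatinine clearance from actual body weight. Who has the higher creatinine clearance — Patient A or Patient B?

Patient A: CrCl = (140 − 62) × 87.7 / (72 × 2.43) = 6840.6 / 174.96 ≈ 39.1 mL/min
Patient B: CrCl = (140 − 85) × 107.2 / (72 × 1.31) = 5896.0 / 94.32 ≈ 62.5 mL/min
39.1 vs 62.5 mL/min → Patient B is higher.

Patient B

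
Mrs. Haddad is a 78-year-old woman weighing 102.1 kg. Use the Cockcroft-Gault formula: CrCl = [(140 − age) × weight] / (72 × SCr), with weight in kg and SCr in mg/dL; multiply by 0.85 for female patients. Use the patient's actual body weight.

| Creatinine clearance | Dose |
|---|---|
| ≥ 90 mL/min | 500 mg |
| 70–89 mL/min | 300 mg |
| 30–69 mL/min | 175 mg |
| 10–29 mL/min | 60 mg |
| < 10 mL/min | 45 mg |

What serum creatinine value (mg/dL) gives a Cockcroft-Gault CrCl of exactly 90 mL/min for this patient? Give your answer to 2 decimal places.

Standard dose requires CrCl ≥ 90 mL/min.
Set (140 − 78) × 102.1 × 0.85 / (72 × SCr) = 90
SCr = (140 − 78) × 102.1 × 0.85 / (72 × 90) = 0.830 mg/dL

0.83 mg/dL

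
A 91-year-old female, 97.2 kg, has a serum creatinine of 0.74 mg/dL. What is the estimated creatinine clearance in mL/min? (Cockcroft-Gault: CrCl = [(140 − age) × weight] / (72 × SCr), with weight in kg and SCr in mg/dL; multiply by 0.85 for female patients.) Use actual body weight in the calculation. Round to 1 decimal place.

76.0 mL/min

CrCl = (140 − 91) × 97.2 / (72 × 0.74) × 0.85 = 4762.8 / 53.28 × 0.85 ≈ 76.0 mL/min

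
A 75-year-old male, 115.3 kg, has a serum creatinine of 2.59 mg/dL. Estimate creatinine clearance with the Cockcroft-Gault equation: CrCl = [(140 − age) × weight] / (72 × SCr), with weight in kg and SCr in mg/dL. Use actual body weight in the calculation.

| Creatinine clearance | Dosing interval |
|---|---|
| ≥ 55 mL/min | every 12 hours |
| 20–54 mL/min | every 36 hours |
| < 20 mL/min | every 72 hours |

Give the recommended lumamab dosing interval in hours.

every 36 hours

CrCl = (140 − 75) × 115.3 / (72 × 2.59) = 7494.5 / 186.48 ≈ 40.2 mL/min
CrCl ≈ 40 mL/min → bracket 20–54 mL/min → every 36 hours.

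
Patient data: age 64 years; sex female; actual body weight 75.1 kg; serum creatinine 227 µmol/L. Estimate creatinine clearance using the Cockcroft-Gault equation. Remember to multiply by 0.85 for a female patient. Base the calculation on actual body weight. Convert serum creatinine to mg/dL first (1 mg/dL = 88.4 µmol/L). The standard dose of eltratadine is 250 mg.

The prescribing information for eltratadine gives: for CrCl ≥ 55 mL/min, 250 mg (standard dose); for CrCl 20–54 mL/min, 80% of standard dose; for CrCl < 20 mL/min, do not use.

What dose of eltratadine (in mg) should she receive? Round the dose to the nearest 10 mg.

200 mg

SCr = 227 / 88.4 = 2.568 mg/dL
CrCl = (140 − 64) × 75.1 / (72 × 2.568) × 0.85 = 5707.6 / 184.90 × 0.85 ≈ 26.2 mL/min
CrCl ≈ 26 mL/min → bracket 20–54 mL/min.
80% of 250 mg = 200 mg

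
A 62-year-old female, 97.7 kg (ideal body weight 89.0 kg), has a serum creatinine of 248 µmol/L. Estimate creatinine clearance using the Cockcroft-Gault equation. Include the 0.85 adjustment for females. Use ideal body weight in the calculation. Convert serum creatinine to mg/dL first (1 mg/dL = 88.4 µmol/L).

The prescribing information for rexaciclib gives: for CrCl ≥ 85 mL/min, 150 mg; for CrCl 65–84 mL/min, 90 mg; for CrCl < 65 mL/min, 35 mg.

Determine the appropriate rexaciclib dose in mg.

SCr = 248 / 88.4 = 2.805 mg/dL
CrCl = (140 − 62) × 89 / (72 × 2.805) × 0.85 = 6942.0 / 201.96 × 0.85 ≈ 29.2 mL/min
CrCl ≈ 29 mL/min → bracket < 65 mL/min.
Dose for this bracket: 35 mg.

35 mg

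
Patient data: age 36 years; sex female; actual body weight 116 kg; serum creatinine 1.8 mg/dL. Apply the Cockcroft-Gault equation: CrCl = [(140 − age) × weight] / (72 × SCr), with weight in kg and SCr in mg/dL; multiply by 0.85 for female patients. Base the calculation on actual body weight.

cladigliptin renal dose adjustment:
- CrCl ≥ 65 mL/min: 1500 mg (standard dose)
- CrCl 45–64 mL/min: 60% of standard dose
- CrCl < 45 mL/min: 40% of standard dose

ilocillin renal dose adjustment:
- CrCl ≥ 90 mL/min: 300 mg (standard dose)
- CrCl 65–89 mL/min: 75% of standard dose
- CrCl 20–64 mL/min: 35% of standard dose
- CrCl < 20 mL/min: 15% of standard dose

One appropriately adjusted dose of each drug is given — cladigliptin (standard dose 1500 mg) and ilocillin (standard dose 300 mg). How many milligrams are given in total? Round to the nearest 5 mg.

1725 mg

CrCl = (140 − 36) × 116 / (72 × 1.8) × 0.85 = 12064.0 / 129.60 × 0.85 ≈ 79.1 mL/min
CrCl ≈ 79 mL/min.
cladigliptin: ≥ 65 mL/min → 100% of 1500 mg = 1500 mg.
ilocillin: 65–89 mL/min → 75% of 300 mg = 225 mg.
Total = 1500 + 225 = 1725 mg.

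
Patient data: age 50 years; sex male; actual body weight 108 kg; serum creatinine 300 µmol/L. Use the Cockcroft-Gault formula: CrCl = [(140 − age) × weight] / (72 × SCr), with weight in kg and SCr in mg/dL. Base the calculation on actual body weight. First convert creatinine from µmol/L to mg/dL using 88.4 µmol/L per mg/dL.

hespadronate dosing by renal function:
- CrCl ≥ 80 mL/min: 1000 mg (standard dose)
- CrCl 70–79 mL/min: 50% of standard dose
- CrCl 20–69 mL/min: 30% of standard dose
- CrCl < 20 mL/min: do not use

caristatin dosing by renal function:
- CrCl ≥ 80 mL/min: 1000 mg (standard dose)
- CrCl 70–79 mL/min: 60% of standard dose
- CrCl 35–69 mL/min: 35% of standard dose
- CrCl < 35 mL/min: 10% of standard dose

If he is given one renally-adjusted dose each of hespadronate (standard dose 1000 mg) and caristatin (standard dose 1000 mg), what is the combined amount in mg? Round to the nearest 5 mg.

650 mg

SCr = 300 / 88.4 = 3.394 mg/dL
CrCl = (140 − 50) × 108 / (72 × 3.394) = 9720.0 / 244.37 ≈ 39.8 mL/min
CrCl ≈ 40 mL/min.
hespadronate: 20–69 mL/min → 30% of 1000 mg = 300 mg.
caristatin: 35–69 mL/min → 35% of 1000 mg = 350 mg.
Total = 300 + 350 = 650 mg.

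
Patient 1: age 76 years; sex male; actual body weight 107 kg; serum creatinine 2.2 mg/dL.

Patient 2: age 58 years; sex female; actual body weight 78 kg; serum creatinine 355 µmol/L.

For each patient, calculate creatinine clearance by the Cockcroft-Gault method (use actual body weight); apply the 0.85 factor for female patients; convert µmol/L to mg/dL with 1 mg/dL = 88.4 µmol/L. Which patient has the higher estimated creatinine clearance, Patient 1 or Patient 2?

Patient 1: CrCl = (140 − 76) × 107 / (72 × 2.2) = 6848.0 / 158.40 ≈ 43.2 mL/min
Patient 2: SCr = 355 / 88.4 = 4.016 mg/dL
Patient 2: CrCl = (140 − 58) × 78 / (72 × 4.016) × 0.85 = 6396.0 / 289.15 × 0.85 ≈ 18.8 mL/min
43.2 vs 18.8 mL/min → Patient 1 is higher.

Patient 1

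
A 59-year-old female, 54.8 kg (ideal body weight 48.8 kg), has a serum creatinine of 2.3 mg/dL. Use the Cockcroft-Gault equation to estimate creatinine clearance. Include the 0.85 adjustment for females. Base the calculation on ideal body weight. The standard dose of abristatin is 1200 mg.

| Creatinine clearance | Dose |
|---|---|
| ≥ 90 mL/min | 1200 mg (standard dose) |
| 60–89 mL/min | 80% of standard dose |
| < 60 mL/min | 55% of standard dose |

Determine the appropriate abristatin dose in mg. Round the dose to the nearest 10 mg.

660 mg

CrCl = (140 − 59) × 48.8 / (72 × 2.3) × 0.85 = 3952.8 / 165.60 × 0.85 ≈ 20.3 mL/min
CrCl ≈ 20 mL/min → bracket < 60 mL/min.
55% of 1200 mg = 660 mg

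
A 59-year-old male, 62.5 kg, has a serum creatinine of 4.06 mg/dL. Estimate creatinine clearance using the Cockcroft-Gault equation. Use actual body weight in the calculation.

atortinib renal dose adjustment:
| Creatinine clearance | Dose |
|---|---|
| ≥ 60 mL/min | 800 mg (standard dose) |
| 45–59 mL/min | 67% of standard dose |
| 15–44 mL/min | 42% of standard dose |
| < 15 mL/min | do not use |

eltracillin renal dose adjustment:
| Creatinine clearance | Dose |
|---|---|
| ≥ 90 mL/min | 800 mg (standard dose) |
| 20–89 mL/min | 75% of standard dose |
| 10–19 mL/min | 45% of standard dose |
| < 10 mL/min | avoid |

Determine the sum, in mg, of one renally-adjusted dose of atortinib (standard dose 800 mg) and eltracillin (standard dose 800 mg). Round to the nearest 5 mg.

695 mg

CrCl = (140 − 59) × 62.5 / (72 × 4.06) = 5062.5 / 292.32 ≈ 17.3 mL/min
CrCl ≈ 17 mL/min.
atortinib: 15–44 mL/min → 42% of 800 mg = 336 mg.
eltracillin: 10–19 mL/min → 45% of 800 mg = 360 mg.
Total = 336 + 360 = 696 mg.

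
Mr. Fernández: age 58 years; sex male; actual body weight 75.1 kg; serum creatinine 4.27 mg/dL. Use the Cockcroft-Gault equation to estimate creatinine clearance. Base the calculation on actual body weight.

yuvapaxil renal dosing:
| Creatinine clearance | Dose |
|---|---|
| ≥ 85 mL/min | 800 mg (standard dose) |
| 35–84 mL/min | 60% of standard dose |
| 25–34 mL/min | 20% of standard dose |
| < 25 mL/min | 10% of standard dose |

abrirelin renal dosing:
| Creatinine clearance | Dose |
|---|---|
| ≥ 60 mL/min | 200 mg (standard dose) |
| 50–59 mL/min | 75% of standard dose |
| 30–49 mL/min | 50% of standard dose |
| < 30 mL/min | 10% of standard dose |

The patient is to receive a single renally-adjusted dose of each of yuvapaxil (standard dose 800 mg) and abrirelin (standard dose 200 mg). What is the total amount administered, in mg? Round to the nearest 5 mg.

CrCl = (140 − 58) × 75.1 / (72 × 4.27) = 6158.2 / 307.44 ≈ 20.0 mL/min
CrCl ≈ 20 mL/min.
yuvapaxil: < 25 mL/min → 10% of 800 mg = 80 mg.
abrirelin: < 30 mL/min → 10% of 200 mg = 20 mg.
Total = 80 + 20 = 100 mg.

100 mg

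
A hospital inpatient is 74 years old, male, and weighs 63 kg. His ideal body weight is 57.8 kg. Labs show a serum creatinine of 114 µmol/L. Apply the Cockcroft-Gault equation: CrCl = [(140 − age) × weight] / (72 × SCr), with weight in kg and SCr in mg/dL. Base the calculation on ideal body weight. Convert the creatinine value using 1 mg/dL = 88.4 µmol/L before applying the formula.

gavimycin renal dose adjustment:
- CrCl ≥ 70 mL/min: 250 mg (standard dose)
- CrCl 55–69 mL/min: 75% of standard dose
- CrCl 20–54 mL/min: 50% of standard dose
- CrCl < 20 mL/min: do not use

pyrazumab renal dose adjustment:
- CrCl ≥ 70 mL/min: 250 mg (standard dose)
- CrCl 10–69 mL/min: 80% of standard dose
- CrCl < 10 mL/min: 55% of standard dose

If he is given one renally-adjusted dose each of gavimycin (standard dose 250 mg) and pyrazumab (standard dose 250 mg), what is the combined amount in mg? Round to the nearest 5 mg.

325 mg

SCr = 114 / 88.4 = 1.29 mg/dL
CrCl = (140 − 74) × 57.8 / (72 × 1.29) = 3814.8 / 92.88 ≈ 41.1 mL/min
CrCl ≈ 41 mL/min.
gavimycin: 20–54 mL/min → 50% of 250 mg = 125 mg.
pyrazumab: 10–69 mL/min → 80% of 250 mg = 200 mg.
Total = 125 + 200 = 325 mg.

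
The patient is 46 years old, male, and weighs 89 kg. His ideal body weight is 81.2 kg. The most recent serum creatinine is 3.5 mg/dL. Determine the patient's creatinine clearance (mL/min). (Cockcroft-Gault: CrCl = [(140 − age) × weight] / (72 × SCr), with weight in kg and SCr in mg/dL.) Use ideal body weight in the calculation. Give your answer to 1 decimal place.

30.3 mL/min

CrCl = (140 − 46) × 81.2 / (72 × 3.5) = 7632.8 / 252.00 ≈ 30.3 mL/min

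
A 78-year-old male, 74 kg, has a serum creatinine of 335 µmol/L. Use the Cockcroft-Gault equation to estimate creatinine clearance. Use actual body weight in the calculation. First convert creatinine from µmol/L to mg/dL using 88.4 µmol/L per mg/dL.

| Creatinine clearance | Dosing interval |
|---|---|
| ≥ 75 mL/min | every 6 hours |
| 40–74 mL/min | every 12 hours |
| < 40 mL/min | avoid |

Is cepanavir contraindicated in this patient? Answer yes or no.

SCr = 335 / 88.4 = 3.79 mg/dL
CrCl = (140 − 78) × 74 / (72 × 3.79) = 4588.0 / 272.88 ≈ 16.8 mL/min
CrCl ≈ 17 mL/min, which is < 40 mL/min.

yes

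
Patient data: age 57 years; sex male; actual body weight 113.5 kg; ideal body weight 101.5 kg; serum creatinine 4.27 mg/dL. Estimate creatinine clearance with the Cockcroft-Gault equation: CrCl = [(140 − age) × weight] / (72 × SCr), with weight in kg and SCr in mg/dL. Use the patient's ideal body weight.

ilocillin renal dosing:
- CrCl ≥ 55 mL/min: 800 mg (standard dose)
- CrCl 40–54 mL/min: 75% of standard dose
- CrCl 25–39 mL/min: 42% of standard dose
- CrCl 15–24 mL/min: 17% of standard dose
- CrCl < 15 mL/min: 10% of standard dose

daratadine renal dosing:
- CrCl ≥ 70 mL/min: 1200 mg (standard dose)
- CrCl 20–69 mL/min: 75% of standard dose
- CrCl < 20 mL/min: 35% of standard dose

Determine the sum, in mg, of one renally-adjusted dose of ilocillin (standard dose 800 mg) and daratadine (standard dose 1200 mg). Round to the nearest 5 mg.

CrCl = (140 − 57) × 101.5 / (72 × 4.27) = 8424.5 / 307.44 ≈ 27.4 mL/min
CrCl ≈ 27 mL/min.
ilocillin: 25–39 mL/min → 42% of 800 mg = 336 mg.
daratadine: 20–69 mL/min → 75% of 1200 mg = 900 mg.
Total = 336 + 900 = 1236 mg.

1235 mg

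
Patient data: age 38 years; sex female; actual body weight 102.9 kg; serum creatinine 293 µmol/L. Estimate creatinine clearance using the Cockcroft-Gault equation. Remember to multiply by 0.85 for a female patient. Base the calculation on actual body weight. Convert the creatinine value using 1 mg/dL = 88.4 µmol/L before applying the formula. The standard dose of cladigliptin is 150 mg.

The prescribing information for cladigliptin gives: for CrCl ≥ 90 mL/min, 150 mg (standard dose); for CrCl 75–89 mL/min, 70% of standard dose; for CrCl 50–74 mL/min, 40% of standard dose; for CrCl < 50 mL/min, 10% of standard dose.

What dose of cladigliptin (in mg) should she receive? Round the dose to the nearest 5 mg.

15 mg

SCr = 293 / 88.4 = 3.314 mg/dL
CrCl = (140 − 38) × 102.9 / (72 × 3.314) × 0.85 = 10495.8 / 238.61 × 0.85 ≈ 37.4 mL/min
CrCl ≈ 37 mL/min → bracket < 50 mL/min.
10% of 150 mg = 15 mg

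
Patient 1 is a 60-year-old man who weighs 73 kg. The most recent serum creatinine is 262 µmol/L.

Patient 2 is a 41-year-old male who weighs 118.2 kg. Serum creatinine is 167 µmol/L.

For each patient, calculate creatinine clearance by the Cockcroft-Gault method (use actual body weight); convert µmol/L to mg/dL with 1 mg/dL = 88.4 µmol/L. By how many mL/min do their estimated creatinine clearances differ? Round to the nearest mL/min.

59 mL/min

Patient 1: SCr = 262 / 88.4 = 2.964 mg/dL
Patient 1: CrCl = (140 − 60) × 73 / (72 × 2.964) = 5840.0 / 213.41 ≈ 27.4 mL/min
Patient 2: SCr = 167 / 88.4 = 1.889 mg/dL
Patient 2: CrCl = (140 − 41) × 118.2 / (72 × 1.889) = 11701.8 / 136.01 ≈ 86.0 mL/min
|27.4 − 86.0| = 58.6 mL/min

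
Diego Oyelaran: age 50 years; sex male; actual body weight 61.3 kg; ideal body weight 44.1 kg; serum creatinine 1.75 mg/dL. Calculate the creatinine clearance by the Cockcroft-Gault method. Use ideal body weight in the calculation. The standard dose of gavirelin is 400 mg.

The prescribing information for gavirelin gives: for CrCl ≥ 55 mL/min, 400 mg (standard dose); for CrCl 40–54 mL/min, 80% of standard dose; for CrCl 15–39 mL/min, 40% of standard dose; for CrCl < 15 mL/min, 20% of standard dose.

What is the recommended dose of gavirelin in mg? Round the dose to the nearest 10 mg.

160 mg

CrCl = (140 − 50) × 44.1 / (72 × 1.75) = 3969.0 / 126.00 ≈ 31.5 mL/min
CrCl ≈ 32 mL/min → bracket 15–39 mL/min.
40% of 400 mg = 160 mg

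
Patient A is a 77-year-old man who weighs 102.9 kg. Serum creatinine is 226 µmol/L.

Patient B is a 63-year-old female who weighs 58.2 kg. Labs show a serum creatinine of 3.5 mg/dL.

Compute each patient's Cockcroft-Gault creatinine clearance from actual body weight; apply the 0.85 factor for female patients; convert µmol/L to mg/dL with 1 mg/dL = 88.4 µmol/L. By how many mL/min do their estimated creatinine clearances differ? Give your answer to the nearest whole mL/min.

Patient A: SCr = 226 / 88.4 = 2.557 mg/dL
Patient A: CrCl = (140 − 77) × 102.9 / (72 × 2.557) = 6482.7 / 184.10 ≈ 35.2 mL/min
Patient B: CrCl = (140 − 63) × 58.2 / (72 × 3.5) × 0.85 = 4481.4 / 252.00 × 0.85 ≈ 15.1 mL/min
|35.2 − 15.1| = 20.1 mL/min

20 mL/min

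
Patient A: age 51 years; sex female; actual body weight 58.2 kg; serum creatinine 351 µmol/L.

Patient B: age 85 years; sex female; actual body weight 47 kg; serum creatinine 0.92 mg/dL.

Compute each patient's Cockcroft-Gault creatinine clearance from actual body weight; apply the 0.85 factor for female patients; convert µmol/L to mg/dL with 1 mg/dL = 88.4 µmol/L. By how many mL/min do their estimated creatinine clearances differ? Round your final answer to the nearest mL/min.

Patient A: SCr = 351 / 88.4 = 3.971 mg/dL
Patient A: CrCl = (140 − 51) × 58.2 / (72 × 3.971) × 0.85 = 5179.8 / 285.91 × 0.85 ≈ 15.4 mL/min
Patient B: CrCl = (140 − 85) × 47 / (72 × 0.92) × 0.85 = 2585.0 / 66.24 × 0.85 ≈ 33.2 mL/min
|15.4 − 33.2| = 17.8 mL/min

18 mL/min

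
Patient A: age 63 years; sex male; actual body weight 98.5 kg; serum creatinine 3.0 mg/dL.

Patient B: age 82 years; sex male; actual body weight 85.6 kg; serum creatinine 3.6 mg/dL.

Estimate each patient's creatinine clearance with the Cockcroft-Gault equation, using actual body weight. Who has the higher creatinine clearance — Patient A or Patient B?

Patient A: CrCl = (140 − 63) × 98.5 / (72 × 3) = 7584.5 / 216.00 ≈ 35.1 mL/min
Patient B: CrCl = (140 − 82) × 85.6 / (72 × 3.6) = 4964.8 / 259.20 ≈ 19.2 mL/min
35.1 vs 19.2 mL/min → Patient A is higher.

Patient A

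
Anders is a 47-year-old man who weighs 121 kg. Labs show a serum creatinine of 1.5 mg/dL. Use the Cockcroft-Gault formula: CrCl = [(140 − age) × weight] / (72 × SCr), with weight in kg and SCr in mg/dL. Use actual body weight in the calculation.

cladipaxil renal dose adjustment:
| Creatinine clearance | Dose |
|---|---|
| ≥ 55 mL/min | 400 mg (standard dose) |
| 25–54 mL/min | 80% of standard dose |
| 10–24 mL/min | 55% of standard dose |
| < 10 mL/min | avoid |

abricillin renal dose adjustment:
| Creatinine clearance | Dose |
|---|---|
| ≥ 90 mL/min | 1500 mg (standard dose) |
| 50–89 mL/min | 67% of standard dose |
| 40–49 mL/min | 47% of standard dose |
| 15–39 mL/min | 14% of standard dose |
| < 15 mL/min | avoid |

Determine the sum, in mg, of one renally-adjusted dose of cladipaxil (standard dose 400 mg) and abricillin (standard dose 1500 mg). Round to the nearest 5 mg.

1900 mg

CrCl = (140 − 47) × 121 / (72 × 1.5) = 11253.0 / 108.00 ≈ 104.2 mL/min
CrCl ≈ 104 mL/min.
cladipaxil: ≥ 55 mL/min → 100% of 400 mg = 400 mg.
abricillin: ≥ 90 mL/min → 100% of 1500 mg = 1500 mg.
Total = 400 + 1500 = 1900 mg.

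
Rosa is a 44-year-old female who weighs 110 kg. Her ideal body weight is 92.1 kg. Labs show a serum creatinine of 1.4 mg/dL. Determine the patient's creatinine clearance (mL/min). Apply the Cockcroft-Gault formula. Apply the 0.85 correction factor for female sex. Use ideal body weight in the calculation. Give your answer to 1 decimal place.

CrCl = (140 − 44) × 92.1 / (72 × 1.4) × 0.85 = 8841.6 / 100.80 × 0.85 ≈ 74.6 mL/min

74.6 mL/min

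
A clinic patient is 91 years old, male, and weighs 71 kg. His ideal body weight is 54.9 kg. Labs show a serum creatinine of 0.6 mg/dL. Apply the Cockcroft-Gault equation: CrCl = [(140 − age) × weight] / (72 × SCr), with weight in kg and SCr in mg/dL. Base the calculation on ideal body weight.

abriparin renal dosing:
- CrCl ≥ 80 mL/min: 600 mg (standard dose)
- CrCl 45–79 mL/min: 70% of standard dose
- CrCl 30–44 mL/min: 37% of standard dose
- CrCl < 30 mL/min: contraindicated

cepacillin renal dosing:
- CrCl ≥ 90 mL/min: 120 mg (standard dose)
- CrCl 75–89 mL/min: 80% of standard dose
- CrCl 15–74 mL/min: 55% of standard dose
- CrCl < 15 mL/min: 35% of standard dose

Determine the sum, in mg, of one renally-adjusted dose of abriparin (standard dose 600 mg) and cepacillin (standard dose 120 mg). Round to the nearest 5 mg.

CrCl = (140 − 91) × 54.9 / (72 × 0.6) = 2690.1 / 43.20 ≈ 62.3 mL/min
CrCl ≈ 62 mL/min.
abriparin: 45–79 mL/min → 70% of 600 mg = 420 mg.
cepacillin: 15–74 mL/min → 55% of 120 mg = 66 mg.
Total = 420 + 66 = 486 mg.

485 mg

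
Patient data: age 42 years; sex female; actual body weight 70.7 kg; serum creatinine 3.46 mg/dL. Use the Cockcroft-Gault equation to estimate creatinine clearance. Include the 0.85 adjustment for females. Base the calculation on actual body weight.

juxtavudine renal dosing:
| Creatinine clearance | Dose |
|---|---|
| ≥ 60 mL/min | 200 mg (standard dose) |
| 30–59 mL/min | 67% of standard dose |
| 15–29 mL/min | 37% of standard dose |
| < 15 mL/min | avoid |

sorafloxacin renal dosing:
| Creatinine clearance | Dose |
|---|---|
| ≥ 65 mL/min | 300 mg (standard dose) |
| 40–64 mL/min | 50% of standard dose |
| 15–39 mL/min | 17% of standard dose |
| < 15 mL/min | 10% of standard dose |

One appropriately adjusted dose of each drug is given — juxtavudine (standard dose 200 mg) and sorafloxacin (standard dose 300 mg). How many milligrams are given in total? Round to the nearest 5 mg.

CrCl = (140 − 42) × 70.7 / (72 × 3.46) × 0.85 = 6928.6 / 249.12 × 0.85 ≈ 23.6 mL/min
CrCl ≈ 24 mL/min.
juxtavudine: 15–29 mL/min → 37% of 200 mg = 74 mg.
sorafloxacin: 15–39 mL/min → 17% of 300 mg = 51 mg.
Total = 74 + 51 = 125 mg.

125 mg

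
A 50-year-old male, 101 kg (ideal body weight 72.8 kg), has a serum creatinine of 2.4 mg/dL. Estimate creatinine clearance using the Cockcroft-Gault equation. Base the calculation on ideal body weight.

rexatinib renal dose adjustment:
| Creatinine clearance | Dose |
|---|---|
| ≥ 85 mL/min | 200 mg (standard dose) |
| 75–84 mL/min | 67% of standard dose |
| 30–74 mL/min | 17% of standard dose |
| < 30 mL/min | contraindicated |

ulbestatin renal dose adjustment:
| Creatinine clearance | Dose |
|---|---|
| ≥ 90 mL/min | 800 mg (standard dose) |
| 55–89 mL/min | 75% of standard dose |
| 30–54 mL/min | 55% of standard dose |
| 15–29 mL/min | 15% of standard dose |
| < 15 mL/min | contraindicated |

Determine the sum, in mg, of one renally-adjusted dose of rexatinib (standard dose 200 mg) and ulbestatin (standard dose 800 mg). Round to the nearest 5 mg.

CrCl = (140 − 50) × 72.8 / (72 × 2.4) = 6552.0 / 172.80 ≈ 37.9 mL/min
CrCl ≈ 38 mL/min.
rexatinib: 30–74 mL/min → 17% of 200 mg = 34 mg.
ulbestatin: 30–54 mL/min → 55% of 800 mg = 440 mg.
Total = 34 + 440 = 474 mg.

475 mg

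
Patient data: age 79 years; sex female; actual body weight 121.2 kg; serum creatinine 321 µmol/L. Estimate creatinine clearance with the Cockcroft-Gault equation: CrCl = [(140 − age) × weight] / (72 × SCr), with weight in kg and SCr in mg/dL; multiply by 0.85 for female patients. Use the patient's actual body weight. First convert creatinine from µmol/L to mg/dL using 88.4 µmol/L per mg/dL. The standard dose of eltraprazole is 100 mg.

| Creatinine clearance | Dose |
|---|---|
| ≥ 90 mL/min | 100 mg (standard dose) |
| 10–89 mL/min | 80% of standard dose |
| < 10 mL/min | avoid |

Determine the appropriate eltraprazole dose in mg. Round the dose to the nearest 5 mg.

SCr = 321 / 88.4 = 3.631 mg/dL
CrCl = (140 − 79) × 121.2 / (72 × 3.631) × 0.85 = 7393.2 / 261.43 × 0.85 ≈ 24.0 mL/min
CrCl ≈ 24 mL/min → bracket 10–89 mL/min.
80% of 100 mg = 80 mg

80 mg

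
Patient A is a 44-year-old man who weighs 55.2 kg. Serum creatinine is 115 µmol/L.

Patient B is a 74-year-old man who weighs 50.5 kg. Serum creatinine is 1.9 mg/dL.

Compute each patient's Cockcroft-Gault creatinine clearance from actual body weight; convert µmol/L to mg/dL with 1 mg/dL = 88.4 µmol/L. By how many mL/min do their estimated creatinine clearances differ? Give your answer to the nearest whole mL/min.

Patient A: SCr = 115 / 88.4 = 1.301 mg/dL
Patient A: CrCl = (140 − 44) × 55.2 / (72 × 1.301) = 5299.2 / 93.67 ≈ 56.6 mL/min
Patient B: CrCl = (140 − 74) × 50.5 / (72 × 1.9) = 3333.0 / 136.80 ≈ 24.4 mL/min
|56.6 − 24.4| = 32.2 mL/min

32 mL/min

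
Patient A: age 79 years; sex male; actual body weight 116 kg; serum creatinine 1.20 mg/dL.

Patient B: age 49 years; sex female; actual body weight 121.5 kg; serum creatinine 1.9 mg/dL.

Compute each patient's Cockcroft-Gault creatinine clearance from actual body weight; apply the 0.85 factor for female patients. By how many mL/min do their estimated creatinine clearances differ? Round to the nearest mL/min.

13 mL/min

Patient A: CrCl = (140 − 79) × 116 / (72 × 1.2) = 7076.0 / 86.40 ≈ 81.9 mL/min
Patient B: CrCl = (140 − 49) × 121.5 / (72 × 1.9) × 0.85 = 11056.5 / 136.80 × 0.85 ≈ 68.7 mL/min
|81.9 − 68.7| = 13.2 mL/min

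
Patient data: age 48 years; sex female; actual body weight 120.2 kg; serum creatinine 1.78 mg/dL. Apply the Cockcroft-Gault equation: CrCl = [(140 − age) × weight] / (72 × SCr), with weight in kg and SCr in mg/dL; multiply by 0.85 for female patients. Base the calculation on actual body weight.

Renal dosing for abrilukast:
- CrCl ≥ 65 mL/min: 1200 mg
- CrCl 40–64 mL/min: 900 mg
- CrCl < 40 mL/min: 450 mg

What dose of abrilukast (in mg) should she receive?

CrCl = (140 − 48) × 120.2 / (72 × 1.78) × 0.85 = 11058.4 / 128.16 × 0.85 ≈ 73.3 mL/min
CrCl ≈ 73 mL/min → bracket ≥ 65 mL/min.
Dose for this bracket: 1200 mg.

1200 mg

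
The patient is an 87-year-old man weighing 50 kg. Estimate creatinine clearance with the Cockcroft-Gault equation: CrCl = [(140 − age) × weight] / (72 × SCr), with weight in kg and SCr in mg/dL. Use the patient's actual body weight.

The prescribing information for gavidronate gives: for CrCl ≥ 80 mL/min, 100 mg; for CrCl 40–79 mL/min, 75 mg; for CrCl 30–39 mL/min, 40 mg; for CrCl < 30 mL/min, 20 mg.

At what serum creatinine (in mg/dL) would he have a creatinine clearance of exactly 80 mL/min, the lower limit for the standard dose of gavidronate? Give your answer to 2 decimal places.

Standard dose requires CrCl ≥ 80 mL/min.
Set (140 − 87) × 50 / (72 × SCr) = 80
SCr = (140 − 87) × 50 / (72 × 80) = 0.460 mg/dL

0.46 mg/dL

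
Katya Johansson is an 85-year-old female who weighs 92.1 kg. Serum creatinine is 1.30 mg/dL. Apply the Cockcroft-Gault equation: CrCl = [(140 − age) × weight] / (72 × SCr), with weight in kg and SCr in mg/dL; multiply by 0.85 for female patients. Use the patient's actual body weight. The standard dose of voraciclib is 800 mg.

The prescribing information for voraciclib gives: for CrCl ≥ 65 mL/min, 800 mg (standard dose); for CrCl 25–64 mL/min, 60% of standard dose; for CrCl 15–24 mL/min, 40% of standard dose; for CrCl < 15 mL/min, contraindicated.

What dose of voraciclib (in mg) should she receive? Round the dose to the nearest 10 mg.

CrCl = (140 − 85) × 92.1 / (72 × 1.3) × 0.85 = 5065.5 / 93.60 × 0.85 ≈ 46.0 mL/min
CrCl ≈ 46 mL/min → bracket 25–64 mL/min.
60% of 800 mg = 480 mg

480 mg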